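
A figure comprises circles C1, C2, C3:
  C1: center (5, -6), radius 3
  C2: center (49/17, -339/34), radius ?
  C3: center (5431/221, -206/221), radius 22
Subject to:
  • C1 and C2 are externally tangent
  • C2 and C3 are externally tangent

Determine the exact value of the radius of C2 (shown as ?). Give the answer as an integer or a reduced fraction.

1. [ext C1·C2]  r_C2² + 6r_C2 − 45/4 = 0  ⇒  r_C2 = 3/2 (r>0 drops 1)
2. [ext C2·C3]  r_C2² + 44r_C2 − 273/4 = 0  ⇒  r_C2 = 3/2 (r>0 drops 1)

3/2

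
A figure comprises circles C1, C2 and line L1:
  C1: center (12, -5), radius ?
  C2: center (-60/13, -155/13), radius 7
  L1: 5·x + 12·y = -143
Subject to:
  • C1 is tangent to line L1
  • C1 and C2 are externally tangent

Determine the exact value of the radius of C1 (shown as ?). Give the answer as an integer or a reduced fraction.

11

1. [C1‖L1]  r_C1² − 121 = 0  ⇒  r_C1 = 11 (r>0 drops 1)
2. [ext C1·C2]  r_C1² + 14r_C1 − 275 = 0  ⇒  r_C1 = 11 (r>0 drops 1)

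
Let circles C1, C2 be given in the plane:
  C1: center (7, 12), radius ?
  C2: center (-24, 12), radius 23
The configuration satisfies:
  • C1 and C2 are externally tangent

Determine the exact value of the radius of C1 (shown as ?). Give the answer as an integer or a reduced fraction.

8

1. [ext C1·C2]  r_C1² + 46r_C1 − 432 = 0  ⇒  r_C1 = 8 (r>0 drops 1)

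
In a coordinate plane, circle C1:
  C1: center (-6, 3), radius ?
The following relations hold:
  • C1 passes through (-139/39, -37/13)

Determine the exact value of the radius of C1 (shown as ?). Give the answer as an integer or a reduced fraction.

1. [C1∋P]  r_C1² − 361/9 = 0  ⇒  r_C1 = 19/3 (r>0 drops 1)

19/3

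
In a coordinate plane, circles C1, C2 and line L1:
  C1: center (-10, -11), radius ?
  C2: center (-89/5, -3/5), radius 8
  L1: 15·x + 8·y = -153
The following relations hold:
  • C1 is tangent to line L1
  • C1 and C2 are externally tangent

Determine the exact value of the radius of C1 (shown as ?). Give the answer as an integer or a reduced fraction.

1. [C1‖L1]  r_C1² − 25 = 0  ⇒  r_C1 = 5 (r>0 drops 1)
2. [ext C1·C2]  r_C1² + 16r_C1 − 105 = 0  ⇒  r_C1 = 5 (r>0 drops 1)

5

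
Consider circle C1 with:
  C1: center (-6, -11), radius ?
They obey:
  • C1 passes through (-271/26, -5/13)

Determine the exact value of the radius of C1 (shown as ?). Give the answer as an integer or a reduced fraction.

23/2

1. [C1∋P]  r_C1² − 529/4 = 0  ⇒  r_C1 = 23/2 (r>0 drops 1)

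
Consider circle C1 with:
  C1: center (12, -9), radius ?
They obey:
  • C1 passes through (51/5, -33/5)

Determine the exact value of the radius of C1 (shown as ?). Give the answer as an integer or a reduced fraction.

1. [C1∋P]  r_C1² − 9 = 0  ⇒  r_C1 = 3 (r>0 drops 1)

3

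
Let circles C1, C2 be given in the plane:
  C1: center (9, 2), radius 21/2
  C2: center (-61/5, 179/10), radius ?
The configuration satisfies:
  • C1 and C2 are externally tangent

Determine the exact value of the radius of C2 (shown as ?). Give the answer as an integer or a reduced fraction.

1. [ext C1·C2]  r_C2² + 21r_C2 − 592 = 0  ⇒  r_C2 = 16 (r>0 drops 1)

16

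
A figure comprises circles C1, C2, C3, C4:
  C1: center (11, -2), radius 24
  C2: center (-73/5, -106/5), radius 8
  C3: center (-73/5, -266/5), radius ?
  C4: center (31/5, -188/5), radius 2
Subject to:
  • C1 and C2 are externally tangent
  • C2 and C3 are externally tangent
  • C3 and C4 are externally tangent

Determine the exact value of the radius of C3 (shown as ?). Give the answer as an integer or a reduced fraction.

1. [ext C2·C3]  r_C3² + 16r_C3 − 960 = 0  ⇒  r_C3 = 24 (r>0 drops 1)
2. [ext C3·C4]  r_C3² + 4r_C3 − 672 = 0  ⇒  r_C3 = 24 (r>0 drops 1)

24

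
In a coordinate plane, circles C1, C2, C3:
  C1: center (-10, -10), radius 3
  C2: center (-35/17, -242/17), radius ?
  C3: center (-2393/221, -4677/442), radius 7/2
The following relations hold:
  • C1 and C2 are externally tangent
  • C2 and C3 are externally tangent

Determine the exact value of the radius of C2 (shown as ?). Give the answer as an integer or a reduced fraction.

6

1. [ext C1·C2]  r_C2² + 6r_C2 − 72 = 0  ⇒  r_C2 = 6 (r>0 drops 1)
2. [ext C2·C3]  r_C2² + 7r_C2 − 78 = 0  ⇒  r_C2 = 6 (r>0 drops 1)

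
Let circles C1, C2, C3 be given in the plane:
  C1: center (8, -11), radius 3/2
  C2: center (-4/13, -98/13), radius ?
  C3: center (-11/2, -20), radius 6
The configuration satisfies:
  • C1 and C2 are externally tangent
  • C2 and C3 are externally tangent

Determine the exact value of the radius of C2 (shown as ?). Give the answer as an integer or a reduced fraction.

15/2

1. [ext C1·C2]  r_C2² + 3r_C2 − 315/4 = 0  ⇒  r_C2 = 15/2 (r>0 drops 1)
2. [ext C2·C3]  r_C2² + 12r_C2 − 585/4 = 0  ⇒  r_C2 = 15/2 (r>0 drops 1)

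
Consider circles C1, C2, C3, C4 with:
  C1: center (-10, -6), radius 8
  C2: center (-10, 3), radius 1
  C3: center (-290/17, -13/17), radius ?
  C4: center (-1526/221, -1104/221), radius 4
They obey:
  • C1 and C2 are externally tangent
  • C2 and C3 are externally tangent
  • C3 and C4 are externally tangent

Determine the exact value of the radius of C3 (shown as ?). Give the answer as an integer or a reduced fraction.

7

1. [ext C2·C3]  r_C3² + 2r_C3 − 63 = 0  ⇒  r_C3 = 7 (r>0 drops 1)
2. [ext C3·C4]  r_C3² + 8r_C3 − 105 = 0  ⇒  r_C3 = 7 (r>0 drops 1)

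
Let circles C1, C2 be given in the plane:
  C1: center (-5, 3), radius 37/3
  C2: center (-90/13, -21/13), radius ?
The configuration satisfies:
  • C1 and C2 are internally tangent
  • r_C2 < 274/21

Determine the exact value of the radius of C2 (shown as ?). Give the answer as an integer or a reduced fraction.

1. [int C1,C2]  r_C2² − (74/3)r_C2 + 1144/9 = 0  ⇒  r_C2 = 22/3 or 52/3
2. given r_C2 < 274/21: keep 22/3

22/3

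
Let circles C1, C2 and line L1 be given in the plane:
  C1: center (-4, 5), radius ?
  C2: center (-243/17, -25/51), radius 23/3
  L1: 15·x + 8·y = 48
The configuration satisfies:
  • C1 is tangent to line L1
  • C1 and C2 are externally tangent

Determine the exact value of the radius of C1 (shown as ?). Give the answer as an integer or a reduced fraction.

1. [C1‖L1]  r_C1² − 16 = 0  ⇒  r_C1 = 4 (r>0 drops 1)
2. [ext C1·C2]  r_C1² + (46/3)r_C1 − 232/3 = 0  ⇒  r_C1 = 4 (r>0 drops 1)

4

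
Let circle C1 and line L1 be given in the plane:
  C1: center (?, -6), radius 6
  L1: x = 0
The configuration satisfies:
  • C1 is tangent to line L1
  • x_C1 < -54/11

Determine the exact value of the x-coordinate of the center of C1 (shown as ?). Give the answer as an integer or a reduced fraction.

1. [C1‖L1]  x_C1² − 36 = 0  ⇒  x_C1 = -6 or 6
2. given x_C1 < -54/11: keep -6

-6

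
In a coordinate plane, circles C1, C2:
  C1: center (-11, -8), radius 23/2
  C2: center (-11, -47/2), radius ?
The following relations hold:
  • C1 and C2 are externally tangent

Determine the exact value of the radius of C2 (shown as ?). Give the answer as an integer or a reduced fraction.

4

1. [ext C1·C2]  r_C2² + 23r_C2 − 108 = 0  ⇒  r_C2 = 4 (r>0 drops 1)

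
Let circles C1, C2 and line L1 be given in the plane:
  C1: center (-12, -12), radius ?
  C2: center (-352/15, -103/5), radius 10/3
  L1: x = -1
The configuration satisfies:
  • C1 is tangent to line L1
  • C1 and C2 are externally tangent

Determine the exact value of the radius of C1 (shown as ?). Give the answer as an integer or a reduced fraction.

1. [C1‖L1]  r_C1² − 121 = 0  ⇒  r_C1 = 11 (r>0 drops 1)
2. [ext C1·C2]  r_C1² + (20/3)r_C1 − 583/3 = 0  ⇒  r_C1 = 11 (r>0 drops 1)

11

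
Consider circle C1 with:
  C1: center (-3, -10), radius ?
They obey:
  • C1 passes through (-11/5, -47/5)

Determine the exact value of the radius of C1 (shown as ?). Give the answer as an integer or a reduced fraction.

1

1. [C1∋P]  r_C1² − 1 = 0  ⇒  r_C1 = 1 (r>0 drops 1)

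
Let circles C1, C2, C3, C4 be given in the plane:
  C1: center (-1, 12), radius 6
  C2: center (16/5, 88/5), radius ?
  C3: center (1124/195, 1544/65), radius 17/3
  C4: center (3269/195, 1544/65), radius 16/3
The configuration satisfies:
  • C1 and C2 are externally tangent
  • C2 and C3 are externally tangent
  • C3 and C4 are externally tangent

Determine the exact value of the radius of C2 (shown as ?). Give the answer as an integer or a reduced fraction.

1

1. [ext C1·C2]  r_C2² + 12r_C2 − 13 = 0  ⇒  r_C2 = 1 (r>0 drops 1)
2. [ext C2·C3]  r_C2² + (34/3)r_C2 − 37/3 = 0  ⇒  r_C2 = 1 (r>0 drops 1)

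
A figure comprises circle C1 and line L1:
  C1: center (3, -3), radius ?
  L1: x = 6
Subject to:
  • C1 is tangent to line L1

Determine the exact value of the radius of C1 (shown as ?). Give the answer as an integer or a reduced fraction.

3

1. [C1‖L1]  r_C1² − 9 = 0  ⇒  r_C1 = 3 (r>0 drops 1)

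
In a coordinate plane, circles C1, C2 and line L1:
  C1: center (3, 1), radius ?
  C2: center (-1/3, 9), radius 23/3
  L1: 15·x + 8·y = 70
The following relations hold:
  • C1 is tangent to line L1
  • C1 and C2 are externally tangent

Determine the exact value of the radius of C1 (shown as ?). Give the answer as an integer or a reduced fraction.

1

1. [C1‖L1]  r_C1² − 1 = 0  ⇒  r_C1 = 1 (r>0 drops 1)
2. [ext C1·C2]  r_C1² + (46/3)r_C1 − 49/3 = 0  ⇒  r_C1 = 1 (r>0 drops 1)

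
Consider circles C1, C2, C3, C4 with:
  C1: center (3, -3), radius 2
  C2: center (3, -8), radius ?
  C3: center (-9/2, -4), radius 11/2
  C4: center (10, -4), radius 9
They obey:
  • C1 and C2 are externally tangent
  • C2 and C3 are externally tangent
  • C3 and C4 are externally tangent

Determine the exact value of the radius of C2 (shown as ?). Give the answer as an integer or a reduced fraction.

3

1. [ext C1·C2]  r_C2² + 4r_C2 − 21 = 0  ⇒  r_C2 = 3 (r>0 drops 1)
2. [ext C2·C3]  r_C2² + 11r_C2 − 42 = 0  ⇒  r_C2 = 3 (r>0 drops 1)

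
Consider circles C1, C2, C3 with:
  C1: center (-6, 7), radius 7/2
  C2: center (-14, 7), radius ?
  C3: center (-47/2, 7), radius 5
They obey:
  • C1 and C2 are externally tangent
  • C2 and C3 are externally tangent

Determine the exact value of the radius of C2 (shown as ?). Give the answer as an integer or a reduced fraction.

9/2

1. [ext C1·C2]  r_C2² + 7r_C2 − 207/4 = 0  ⇒  r_C2 = 9/2 (r>0 drops 1)
2. [ext C2·C3]  r_C2² + 10r_C2 − 261/4 = 0  ⇒  r_C2 = 9/2 (r>0 drops 1)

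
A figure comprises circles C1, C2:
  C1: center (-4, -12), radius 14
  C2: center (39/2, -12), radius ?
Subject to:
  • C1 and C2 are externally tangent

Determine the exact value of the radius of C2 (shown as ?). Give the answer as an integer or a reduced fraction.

19/2

1. [ext C1·C2]  r_C2² + 28r_C2 − 1425/4 = 0  ⇒  r_C2 = 19/2 (r>0 drops 1)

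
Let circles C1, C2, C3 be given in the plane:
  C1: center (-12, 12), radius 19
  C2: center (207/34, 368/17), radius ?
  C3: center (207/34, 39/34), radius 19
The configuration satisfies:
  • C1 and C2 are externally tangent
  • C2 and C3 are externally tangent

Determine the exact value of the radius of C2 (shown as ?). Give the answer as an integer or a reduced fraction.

1. [ext C1·C2]  r_C2² + 38r_C2 − 237/4 = 0  ⇒  r_C2 = 3/2 (r>0 drops 1)
2. [ext C2·C3]  r_C2² + 38r_C2 − 237/4 = 0  ⇒  r_C2 = 3/2 (r>0 drops 1)

3/2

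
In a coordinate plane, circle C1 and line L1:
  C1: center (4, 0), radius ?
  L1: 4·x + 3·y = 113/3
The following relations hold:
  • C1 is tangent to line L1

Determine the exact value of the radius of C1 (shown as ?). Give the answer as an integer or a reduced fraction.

13/3

1. [C1‖L1]  r_C1² − 169/9 = 0  ⇒  r_C1 = 13/3 (r>0 drops 1)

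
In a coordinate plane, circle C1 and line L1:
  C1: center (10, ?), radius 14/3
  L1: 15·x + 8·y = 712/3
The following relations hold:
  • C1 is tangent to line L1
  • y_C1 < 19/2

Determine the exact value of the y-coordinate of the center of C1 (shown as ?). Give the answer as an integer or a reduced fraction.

1

1. [C1‖L1]  y_C1² − (131/6)y_C1 + 125/6 = 0  ⇒  y_C1 = 1 or 125/6
2. given y_C1 < 19/2: keep 1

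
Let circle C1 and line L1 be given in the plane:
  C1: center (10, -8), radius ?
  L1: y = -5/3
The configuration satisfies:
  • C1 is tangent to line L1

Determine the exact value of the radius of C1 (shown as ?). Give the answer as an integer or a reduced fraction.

1. [C1‖L1]  r_C1² − 361/9 = 0  ⇒  r_C1 = 19/3 (r>0 drops 1)

19/3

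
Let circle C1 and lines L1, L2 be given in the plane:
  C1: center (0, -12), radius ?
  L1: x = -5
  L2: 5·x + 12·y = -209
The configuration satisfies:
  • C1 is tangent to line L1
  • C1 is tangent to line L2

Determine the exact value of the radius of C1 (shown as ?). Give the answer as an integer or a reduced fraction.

1. [C1‖L1]  r_C1² − 25 = 0  ⇒  r_C1 = 5 (r>0 drops 1)
2. [C1‖L2]  r_C1² − 25 = 0  ⇒  r_C1 = 5 (r>0 drops 1)

5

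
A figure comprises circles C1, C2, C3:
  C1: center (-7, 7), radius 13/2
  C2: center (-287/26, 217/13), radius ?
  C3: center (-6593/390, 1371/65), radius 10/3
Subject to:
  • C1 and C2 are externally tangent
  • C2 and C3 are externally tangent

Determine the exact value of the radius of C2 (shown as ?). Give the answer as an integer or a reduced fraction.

1. [ext C1·C2]  r_C2² + 13r_C2 − 68 = 0  ⇒  r_C2 = 4 (r>0 drops 1)
2. [ext C2·C3]  r_C2² + (20/3)r_C2 − 128/3 = 0  ⇒  r_C2 = 4 (r>0 drops 1)

4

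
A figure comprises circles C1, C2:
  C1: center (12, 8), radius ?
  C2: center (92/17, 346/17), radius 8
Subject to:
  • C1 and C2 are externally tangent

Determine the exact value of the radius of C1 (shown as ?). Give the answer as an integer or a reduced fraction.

6

1. [ext C1·C2]  r_C1² + 16r_C1 − 132 = 0  ⇒  r_C1 = 6 (r>0 drops 1)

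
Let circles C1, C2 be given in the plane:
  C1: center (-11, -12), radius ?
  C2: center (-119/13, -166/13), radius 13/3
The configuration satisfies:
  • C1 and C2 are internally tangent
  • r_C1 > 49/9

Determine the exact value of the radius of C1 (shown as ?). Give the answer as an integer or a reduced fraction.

19/3

1. [int C1,C2]  r_C1² − (26/3)r_C1 + 133/9 = 0  ⇒  r_C1 = 7/3 or 19/3
2. given r_C1 > 49/9: keep 19/3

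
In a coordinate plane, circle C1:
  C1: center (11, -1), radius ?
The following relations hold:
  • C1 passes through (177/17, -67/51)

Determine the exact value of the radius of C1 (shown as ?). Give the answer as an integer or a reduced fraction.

1. [C1∋P]  r_C1² − 4/9 = 0  ⇒  r_C1 = 2/3 (r>0 drops 1)

2/3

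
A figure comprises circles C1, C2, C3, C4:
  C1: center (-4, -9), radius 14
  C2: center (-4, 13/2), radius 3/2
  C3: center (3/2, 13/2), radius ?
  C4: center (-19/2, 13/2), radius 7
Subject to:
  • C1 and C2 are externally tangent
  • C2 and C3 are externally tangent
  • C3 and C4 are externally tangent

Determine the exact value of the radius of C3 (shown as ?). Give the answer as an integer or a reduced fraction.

1. [ext C2·C3]  r_C3² + 3r_C3 − 28 = 0  ⇒  r_C3 = 4 (r>0 drops 1)
2. [ext C3·C4]  r_C3² + 14r_C3 − 72 = 0  ⇒  r_C3 = 4 (r>0 drops 1)

4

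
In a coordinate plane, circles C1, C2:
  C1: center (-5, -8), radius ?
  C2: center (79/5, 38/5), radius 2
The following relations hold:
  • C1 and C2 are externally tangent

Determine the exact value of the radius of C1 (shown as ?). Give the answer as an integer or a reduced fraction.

24

1. [ext C1·C2]  r_C1² + 4r_C1 − 672 = 0  ⇒  r_C1 = 24 (r>0 drops 1)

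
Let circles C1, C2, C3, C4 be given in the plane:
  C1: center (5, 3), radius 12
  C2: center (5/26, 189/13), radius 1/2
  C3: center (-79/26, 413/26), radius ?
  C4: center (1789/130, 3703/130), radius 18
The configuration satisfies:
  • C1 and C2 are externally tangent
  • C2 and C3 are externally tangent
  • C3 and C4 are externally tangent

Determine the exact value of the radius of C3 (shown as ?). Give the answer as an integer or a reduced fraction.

1. [ext C2·C3]  r_C3² + 1r_C3 − 12 = 0  ⇒  r_C3 = 3 (r>0 drops 1)
2. [ext C3·C4]  r_C3² + 36r_C3 − 117 = 0  ⇒  r_C3 = 3 (r>0 drops 1)

3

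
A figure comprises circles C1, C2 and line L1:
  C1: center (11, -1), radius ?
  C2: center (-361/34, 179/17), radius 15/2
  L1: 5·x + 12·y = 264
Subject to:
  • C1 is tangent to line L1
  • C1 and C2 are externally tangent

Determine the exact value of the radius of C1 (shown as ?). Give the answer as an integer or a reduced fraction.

17

1. [C1‖L1]  r_C1² − 289 = 0  ⇒  r_C1 = 17 (r>0 drops 1)
2. [ext C1·C2]  r_C1² + 15r_C1 − 544 = 0  ⇒  r_C1 = 17 (r>0 drops 1)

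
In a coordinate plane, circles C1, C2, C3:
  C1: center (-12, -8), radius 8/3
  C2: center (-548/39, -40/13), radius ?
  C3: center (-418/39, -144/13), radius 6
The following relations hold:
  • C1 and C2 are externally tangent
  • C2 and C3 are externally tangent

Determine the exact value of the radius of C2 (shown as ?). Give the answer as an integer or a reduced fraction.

1. [ext C1·C2]  r_C2² + (16/3)r_C2 − 64/3 = 0  ⇒  r_C2 = 8/3 (r>0 drops 1)
2. [ext C2·C3]  r_C2² + 12r_C2 − 352/9 = 0  ⇒  r_C2 = 8/3 (r>0 drops 1)

8/3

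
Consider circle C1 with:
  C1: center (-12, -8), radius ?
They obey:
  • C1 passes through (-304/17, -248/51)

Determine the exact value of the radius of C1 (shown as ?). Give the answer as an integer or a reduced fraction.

20/3

1. [C1∋P]  r_C1² − 400/9 = 0  ⇒  r_C1 = 20/3 (r>0 drops 1)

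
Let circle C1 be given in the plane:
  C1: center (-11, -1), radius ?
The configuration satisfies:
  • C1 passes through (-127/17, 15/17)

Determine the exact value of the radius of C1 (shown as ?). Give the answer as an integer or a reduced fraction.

1. [C1∋P]  r_C1² − 16 = 0  ⇒  r_C1 = 4 (r>0 drops 1)

4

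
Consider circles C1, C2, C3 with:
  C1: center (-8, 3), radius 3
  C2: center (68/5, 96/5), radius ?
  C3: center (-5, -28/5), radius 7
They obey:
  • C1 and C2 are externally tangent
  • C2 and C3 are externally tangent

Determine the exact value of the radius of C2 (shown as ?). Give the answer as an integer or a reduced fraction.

1. [ext C1·C2]  r_C2² + 6r_C2 − 720 = 0  ⇒  r_C2 = 24 (r>0 drops 1)
2. [ext C2·C3]  r_C2² + 14r_C2 − 912 = 0  ⇒  r_C2 = 24 (r>0 drops 1)

24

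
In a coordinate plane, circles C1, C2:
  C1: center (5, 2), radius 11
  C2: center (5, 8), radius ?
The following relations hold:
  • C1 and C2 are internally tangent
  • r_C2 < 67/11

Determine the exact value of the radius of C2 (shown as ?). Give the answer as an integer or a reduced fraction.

5

1. [int C1,C2]  r_C2² − 22r_C2 + 85 = 0  ⇒  r_C2 = 5 or 17
2. given r_C2 < 67/11: keep 5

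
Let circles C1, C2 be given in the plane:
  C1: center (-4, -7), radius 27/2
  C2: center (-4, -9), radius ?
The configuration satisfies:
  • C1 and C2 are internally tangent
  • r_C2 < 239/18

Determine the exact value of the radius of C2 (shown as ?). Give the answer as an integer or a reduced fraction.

1. [int C1,C2]  r_C2² − 27r_C2 + 713/4 = 0  ⇒  r_C2 = 23/2 or 31/2
2. given r_C2 < 239/18: keep 23/2

23/2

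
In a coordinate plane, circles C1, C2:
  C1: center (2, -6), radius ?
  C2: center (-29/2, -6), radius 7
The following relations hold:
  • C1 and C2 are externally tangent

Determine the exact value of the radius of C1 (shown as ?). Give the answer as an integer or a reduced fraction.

19/2

1. [ext C1·C2]  r_C1² + 14r_C1 − 893/4 = 0  ⇒  r_C1 = 19/2 (r>0 drops 1)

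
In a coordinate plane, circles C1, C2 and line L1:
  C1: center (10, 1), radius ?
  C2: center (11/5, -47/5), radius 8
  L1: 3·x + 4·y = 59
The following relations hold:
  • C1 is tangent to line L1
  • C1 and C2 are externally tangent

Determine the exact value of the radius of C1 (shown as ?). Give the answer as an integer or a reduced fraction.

5

1. [C1‖L1]  r_C1² − 25 = 0  ⇒  r_C1 = 5 (r>0 drops 1)
2. [ext C1·C2]  r_C1² + 16r_C1 − 105 = 0  ⇒  r_C1 = 5 (r>0 drops 1)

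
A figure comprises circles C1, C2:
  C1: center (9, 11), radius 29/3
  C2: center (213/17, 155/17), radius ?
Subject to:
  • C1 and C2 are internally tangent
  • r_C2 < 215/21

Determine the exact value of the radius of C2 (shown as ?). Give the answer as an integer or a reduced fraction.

17/3

1. [int C1,C2]  r_C2² − (58/3)r_C2 + 697/9 = 0  ⇒  r_C2 = 17/3 or 41/3
2. given r_C2 < 215/21: keep 17/3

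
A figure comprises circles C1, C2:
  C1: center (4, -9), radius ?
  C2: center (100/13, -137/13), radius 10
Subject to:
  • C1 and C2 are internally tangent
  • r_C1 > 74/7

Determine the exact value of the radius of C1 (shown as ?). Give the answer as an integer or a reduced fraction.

14

1. [int C1,C2]  r_C1² − 20r_C1 + 84 = 0  ⇒  r_C1 = 6 or 14
2. given r_C1 > 74/7: keep 14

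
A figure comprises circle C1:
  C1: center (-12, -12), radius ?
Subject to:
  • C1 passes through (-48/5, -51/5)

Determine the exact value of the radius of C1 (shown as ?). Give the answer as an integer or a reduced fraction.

3

1. [C1∋P]  r_C1² − 9 = 0  ⇒  r_C1 = 3 (r>0 drops 1)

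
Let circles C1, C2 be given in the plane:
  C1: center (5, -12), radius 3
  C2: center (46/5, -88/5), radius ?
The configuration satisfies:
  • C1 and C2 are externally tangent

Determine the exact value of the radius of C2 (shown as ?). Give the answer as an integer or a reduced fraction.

4

1. [ext C1·C2]  r_C2² + 6r_C2 − 40 = 0  ⇒  r_C2 = 4 (r>0 drops 1)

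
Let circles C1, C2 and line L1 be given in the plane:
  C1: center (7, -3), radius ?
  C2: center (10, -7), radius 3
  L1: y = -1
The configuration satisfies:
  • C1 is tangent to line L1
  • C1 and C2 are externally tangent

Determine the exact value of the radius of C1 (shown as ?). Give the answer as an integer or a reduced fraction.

1. [C1‖L1]  r_C1² − 4 = 0  ⇒  r_C1 = 2 (r>0 drops 1)
2. [ext C1·C2]  r_C1² + 6r_C1 − 16 = 0  ⇒  r_C1 = 2 (r>0 drops 1)

2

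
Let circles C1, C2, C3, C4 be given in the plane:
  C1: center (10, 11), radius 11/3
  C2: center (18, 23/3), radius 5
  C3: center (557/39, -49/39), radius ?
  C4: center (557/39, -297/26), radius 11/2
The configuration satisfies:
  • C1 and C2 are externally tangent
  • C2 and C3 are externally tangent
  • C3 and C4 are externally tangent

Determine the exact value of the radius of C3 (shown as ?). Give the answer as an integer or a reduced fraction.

1. [ext C2·C3]  r_C3² + 10r_C3 − 616/9 = 0  ⇒  r_C3 = 14/3 (r>0 drops 1)
2. [ext C3·C4]  r_C3² + 11r_C3 − 658/9 = 0  ⇒  r_C3 = 14/3 (r>0 drops 1)

14/3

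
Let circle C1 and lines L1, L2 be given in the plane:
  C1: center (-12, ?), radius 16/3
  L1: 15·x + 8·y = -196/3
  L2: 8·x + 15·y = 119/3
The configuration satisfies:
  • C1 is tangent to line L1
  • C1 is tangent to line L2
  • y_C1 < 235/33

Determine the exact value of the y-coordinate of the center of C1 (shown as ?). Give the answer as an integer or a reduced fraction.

3

1. [C1‖L1]  y_C1² − (86/3)y_C1 + 77 = 0  ⇒  y_C1 = 3 or 77/3
2. [C1‖L2]  y_C1² − (814/45)y_C1 + 679/15 = 0  ⇒  y_C1 = 3 or 679/45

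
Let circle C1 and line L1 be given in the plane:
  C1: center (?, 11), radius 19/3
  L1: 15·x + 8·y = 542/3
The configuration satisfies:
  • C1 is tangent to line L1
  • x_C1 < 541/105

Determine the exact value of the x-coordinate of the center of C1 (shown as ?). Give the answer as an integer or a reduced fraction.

1. [C1‖L1]  x_C1² − (556/45)x_C1 − 601/45 = 0  ⇒  x_C1 = -1 or 601/45
2. given x_C1 < 541/105: keep -1

-1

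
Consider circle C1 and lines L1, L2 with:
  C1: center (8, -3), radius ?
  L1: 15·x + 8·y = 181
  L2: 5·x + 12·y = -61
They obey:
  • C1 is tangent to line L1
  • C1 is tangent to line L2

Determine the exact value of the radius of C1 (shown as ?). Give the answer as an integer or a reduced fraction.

5

1. [C1‖L1]  r_C1² − 25 = 0  ⇒  r_C1 = 5 (r>0 drops 1)
2. [C1‖L2]  r_C1² − 25 = 0  ⇒  r_C1 = 5 (r>0 drops 1)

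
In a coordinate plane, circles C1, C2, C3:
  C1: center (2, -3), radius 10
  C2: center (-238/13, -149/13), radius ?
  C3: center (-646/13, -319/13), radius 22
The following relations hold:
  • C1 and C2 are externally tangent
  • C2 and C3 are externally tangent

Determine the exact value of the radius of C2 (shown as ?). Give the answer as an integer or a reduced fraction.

12

1. [ext C1·C2]  r_C2² + 20r_C2 − 384 = 0  ⇒  r_C2 = 12 (r>0 drops 1)
2. [ext C2·C3]  r_C2² + 44r_C2 − 672 = 0  ⇒  r_C2 = 12 (r>0 drops 1)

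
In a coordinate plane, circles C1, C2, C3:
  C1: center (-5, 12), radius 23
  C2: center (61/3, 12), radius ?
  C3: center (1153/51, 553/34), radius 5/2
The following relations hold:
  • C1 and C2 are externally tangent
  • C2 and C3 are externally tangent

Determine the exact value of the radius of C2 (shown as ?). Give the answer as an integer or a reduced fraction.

7/3

1. [ext C1·C2]  r_C2² + 46r_C2 − 1015/9 = 0  ⇒  r_C2 = 7/3 (r>0 drops 1)
2. [ext C2·C3]  r_C2² + 5r_C2 − 154/9 = 0  ⇒  r_C2 = 7/3 (r>0 drops 1)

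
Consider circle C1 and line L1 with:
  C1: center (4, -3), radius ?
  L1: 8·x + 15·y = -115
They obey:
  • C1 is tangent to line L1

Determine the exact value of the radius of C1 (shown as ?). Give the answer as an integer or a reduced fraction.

1. [C1‖L1]  r_C1² − 36 = 0  ⇒  r_C1 = 6 (r>0 drops 1)

6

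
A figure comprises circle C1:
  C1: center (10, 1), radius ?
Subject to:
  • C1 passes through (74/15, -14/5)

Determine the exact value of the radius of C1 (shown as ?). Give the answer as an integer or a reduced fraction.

19/3

1. [C1∋P]  r_C1² − 361/9 = 0  ⇒  r_C1 = 19/3 (r>0 drops 1)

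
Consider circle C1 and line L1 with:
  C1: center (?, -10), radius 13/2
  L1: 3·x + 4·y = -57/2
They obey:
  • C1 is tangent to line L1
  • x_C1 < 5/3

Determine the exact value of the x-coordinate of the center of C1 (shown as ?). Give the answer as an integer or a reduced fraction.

1. [C1‖L1]  x_C1² − (23/3)x_C1 − 308/3 = 0  ⇒  x_C1 = -7 or 44/3
2. given x_C1 < 5/3: keep -7

-7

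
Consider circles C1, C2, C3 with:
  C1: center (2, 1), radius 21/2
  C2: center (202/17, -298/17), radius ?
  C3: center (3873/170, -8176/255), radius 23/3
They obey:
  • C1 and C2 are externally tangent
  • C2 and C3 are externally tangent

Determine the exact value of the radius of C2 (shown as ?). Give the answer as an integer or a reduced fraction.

1. [ext C1·C2]  r_C2² + 21r_C2 − 1323/4 = 0  ⇒  r_C2 = 21/2 (r>0 drops 1)
2. [ext C2·C3]  r_C2² + (46/3)r_C2 − 1085/4 = 0  ⇒  r_C2 = 21/2 (r>0 drops 1)

21/2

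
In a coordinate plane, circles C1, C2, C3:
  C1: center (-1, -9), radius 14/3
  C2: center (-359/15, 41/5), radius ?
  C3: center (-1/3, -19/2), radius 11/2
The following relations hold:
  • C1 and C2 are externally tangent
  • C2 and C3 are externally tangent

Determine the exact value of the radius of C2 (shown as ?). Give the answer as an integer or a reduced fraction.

1. [ext C1·C2]  r_C2² + (28/3)r_C2 − 800 = 0  ⇒  r_C2 = 24 (r>0 drops 1)
2. [ext C2·C3]  r_C2² + 11r_C2 − 840 = 0  ⇒  r_C2 = 24 (r>0 drops 1)

24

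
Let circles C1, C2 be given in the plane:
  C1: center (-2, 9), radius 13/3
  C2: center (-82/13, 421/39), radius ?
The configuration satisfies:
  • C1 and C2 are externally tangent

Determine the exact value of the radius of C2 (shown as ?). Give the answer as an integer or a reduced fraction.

1/3

1. [ext C1·C2]  r_C2² + (26/3)r_C2 − 3 = 0  ⇒  r_C2 = 1/3 (r>0 drops 1)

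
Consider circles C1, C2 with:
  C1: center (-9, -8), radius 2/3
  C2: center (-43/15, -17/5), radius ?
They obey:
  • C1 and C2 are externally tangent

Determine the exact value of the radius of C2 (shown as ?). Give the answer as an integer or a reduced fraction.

1. [ext C1·C2]  r_C2² + (4/3)r_C2 − 175/3 = 0  ⇒  r_C2 = 7 (r>0 drops 1)

7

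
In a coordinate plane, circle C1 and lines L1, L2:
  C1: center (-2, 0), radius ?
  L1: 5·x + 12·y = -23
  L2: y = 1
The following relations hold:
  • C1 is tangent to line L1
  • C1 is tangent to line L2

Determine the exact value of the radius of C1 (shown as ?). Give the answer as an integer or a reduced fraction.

1. [C1‖L1]  r_C1² − 1 = 0  ⇒  r_C1 = 1 (r>0 drops 1)
2. [C1‖L2]  r_C1² − 1 = 0  ⇒  r_C1 = 1 (r>0 drops 1)

1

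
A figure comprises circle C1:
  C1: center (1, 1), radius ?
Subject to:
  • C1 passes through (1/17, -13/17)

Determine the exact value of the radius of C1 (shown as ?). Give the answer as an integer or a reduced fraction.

1. [C1∋P]  r_C1² − 4 = 0  ⇒  r_C1 = 2 (r>0 drops 1)

2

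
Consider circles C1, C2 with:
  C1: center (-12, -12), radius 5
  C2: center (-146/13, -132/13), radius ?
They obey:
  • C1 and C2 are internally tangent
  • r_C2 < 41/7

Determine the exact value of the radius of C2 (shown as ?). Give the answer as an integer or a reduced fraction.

1. [int C1,C2]  r_C2² − 10r_C2 + 21 = 0  ⇒  r_C2 = 3 or 7
2. given r_C2 < 41/7: keep 3

3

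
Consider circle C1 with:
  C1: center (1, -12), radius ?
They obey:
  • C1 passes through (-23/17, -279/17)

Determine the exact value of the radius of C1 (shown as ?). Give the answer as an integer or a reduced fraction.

1. [C1∋P]  r_C1² − 25 = 0  ⇒  r_C1 = 5 (r>0 drops 1)

5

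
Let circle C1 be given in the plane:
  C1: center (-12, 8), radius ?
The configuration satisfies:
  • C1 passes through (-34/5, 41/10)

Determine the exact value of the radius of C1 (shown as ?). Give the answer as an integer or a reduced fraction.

13/2

1. [C1∋P]  r_C1² − 169/4 = 0  ⇒  r_C1 = 13/2 (r>0 drops 1)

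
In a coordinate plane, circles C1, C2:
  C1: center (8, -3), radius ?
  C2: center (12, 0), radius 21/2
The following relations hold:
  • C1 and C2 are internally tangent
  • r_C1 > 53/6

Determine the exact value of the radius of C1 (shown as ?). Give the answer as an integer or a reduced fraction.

31/2

1. [int C1,C2]  r_C1² − 21r_C1 + 341/4 = 0  ⇒  r_C1 = 11/2 or 31/2
2. given r_C1 > 53/6: keep 31/2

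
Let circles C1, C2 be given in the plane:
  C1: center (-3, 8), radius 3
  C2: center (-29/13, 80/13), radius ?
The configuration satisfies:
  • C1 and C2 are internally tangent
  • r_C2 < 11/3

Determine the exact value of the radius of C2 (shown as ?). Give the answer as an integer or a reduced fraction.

1. [int C1,C2]  r_C2² − 6r_C2 + 5 = 0  ⇒  r_C2 = 1 or 5
2. given r_C2 < 11/3: keep 1

1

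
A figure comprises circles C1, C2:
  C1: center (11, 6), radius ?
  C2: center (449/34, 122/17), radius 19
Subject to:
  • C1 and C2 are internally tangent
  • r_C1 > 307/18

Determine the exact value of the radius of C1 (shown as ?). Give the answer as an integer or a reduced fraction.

43/2

1. [int C1,C2]  r_C1² − 38r_C1 + 1419/4 = 0  ⇒  r_C1 = 33/2 or 43/2
2. given r_C1 > 307/18: keep 43/2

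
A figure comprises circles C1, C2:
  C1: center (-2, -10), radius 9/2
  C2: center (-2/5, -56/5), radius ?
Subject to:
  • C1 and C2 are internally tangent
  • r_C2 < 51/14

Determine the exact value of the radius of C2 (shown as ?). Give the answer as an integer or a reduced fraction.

5/2

1. [int C1,C2]  r_C2² − 9r_C2 + 65/4 = 0  ⇒  r_C2 = 5/2 or 13/2
2. given r_C2 < 51/14: keep 5/2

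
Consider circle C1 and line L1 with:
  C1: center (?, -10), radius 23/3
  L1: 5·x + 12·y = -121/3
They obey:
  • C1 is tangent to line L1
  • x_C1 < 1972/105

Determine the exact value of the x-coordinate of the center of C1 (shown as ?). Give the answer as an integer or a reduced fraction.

1. [C1‖L1]  x_C1² − (478/15)x_C1 − 2152/15 = 0  ⇒  x_C1 = -4 or 538/15
2. given x_C1 < 1972/105: keep -4

-4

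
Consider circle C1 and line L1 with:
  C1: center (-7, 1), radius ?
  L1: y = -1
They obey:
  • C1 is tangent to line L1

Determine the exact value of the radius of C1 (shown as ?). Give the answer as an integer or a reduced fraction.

1. [C1‖L1]  r_C1² − 4 = 0  ⇒  r_C1 = 2 (r>0 drops 1)

2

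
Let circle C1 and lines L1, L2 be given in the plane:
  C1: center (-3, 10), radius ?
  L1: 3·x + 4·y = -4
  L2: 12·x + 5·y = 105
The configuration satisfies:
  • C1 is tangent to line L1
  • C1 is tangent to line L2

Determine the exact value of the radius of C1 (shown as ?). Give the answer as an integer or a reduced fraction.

7

1. [C1‖L1]  r_C1² − 49 = 0  ⇒  r_C1 = 7 (r>0 drops 1)
2. [C1‖L2]  r_C1² − 49 = 0  ⇒  r_C1 = 7 (r>0 drops 1)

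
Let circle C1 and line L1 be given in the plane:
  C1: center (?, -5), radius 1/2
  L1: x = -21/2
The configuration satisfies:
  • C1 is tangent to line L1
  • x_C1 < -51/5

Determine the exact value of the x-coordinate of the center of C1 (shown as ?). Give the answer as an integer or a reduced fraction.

1. [C1‖L1]  x_C1² + 21x_C1 + 110 = 0  ⇒  x_C1 = -11 or -10
2. given x_C1 < -51/5: keep -11

-11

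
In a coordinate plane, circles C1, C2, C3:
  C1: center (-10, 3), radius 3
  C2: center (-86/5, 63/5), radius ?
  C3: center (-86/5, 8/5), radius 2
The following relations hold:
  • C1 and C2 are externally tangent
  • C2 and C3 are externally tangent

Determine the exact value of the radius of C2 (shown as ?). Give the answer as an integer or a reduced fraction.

1. [ext C1·C2]  r_C2² + 6r_C2 − 135 = 0  ⇒  r_C2 = 9 (r>0 drops 1)
2. [ext C2·C3]  r_C2² + 4r_C2 − 117 = 0  ⇒  r_C2 = 9 (r>0 drops 1)

9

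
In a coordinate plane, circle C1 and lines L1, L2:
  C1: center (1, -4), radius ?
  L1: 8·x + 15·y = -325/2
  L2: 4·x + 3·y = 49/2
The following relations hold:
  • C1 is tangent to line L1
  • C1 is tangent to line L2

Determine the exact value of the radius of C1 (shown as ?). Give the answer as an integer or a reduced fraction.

13/2

1. [C1‖L1]  r_C1² − 169/4 = 0  ⇒  r_C1 = 13/2 (r>0 drops 1)
2. [C1‖L2]  r_C1² − 169/4 = 0  ⇒  r_C1 = 13/2 (r>0 drops 1)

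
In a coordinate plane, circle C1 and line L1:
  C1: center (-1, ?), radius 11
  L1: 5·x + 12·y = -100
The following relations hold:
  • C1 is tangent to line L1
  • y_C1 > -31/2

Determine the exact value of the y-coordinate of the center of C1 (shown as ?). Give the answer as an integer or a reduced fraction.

4

1. [C1‖L1]  y_C1² + (95/6)y_C1 − 238/3 = 0  ⇒  y_C1 = -119/6 or 4
2. given y_C1 > -31/2: keep 4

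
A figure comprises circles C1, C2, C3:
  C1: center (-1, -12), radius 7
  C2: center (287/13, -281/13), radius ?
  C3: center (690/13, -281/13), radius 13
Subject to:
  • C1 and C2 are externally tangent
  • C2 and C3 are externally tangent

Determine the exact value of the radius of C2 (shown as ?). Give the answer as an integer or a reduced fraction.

18

1. [ext C1·C2]  r_C2² + 14r_C2 − 576 = 0  ⇒  r_C2 = 18 (r>0 drops 1)
2. [ext C2·C3]  r_C2² + 26r_C2 − 792 = 0  ⇒  r_C2 = 18 (r>0 drops 1)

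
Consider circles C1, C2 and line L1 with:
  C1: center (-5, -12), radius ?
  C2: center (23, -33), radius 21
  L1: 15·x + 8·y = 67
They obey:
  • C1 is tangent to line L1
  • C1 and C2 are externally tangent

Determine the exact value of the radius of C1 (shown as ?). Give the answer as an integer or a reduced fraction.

1. [C1‖L1]  r_C1² − 196 = 0  ⇒  r_C1 = 14 (r>0 drops 1)
2. [ext C1·C2]  r_C1² + 42r_C1 − 784 = 0  ⇒  r_C1 = 14 (r>0 drops 1)

14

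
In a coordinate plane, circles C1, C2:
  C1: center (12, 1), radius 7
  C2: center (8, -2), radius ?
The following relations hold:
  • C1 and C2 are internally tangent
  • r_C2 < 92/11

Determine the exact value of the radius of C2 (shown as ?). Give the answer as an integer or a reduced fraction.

2

1. [int C1,C2]  r_C2² − 14r_C2 + 24 = 0  ⇒  r_C2 = 2 or 12
2. given r_C2 < 92/11: keep 2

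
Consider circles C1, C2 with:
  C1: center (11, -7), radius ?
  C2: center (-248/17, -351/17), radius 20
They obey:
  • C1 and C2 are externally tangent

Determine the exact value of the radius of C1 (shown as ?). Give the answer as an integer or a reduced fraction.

9

1. [ext C1·C2]  r_C1² + 40r_C1 − 441 = 0  ⇒  r_C1 = 9 (r>0 drops 1)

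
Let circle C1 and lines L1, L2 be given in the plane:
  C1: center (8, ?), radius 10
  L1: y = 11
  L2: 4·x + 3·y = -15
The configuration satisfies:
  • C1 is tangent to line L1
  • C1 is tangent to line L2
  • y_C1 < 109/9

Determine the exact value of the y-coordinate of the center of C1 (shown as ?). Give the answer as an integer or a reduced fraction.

1. [C1‖L1]  y_C1² − 22y_C1 + 21 = 0  ⇒  y_C1 = 1 or 21
2. [C1‖L2]  y_C1² + (94/3)y_C1 − 97/3 = 0  ⇒  y_C1 = -97/3 or 1

1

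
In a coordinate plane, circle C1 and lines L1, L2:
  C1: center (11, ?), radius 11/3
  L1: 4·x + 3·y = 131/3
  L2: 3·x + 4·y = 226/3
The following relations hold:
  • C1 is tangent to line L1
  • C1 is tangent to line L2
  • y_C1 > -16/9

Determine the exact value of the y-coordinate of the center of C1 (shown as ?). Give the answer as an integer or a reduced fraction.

6

1. [C1‖L1]  y_C1² + (2/9)y_C1 − 112/3 = 0  ⇒  y_C1 = -56/9 or 6
2. [C1‖L2]  y_C1² − (127/6)y_C1 + 91 = 0  ⇒  y_C1 = 6 or 91/6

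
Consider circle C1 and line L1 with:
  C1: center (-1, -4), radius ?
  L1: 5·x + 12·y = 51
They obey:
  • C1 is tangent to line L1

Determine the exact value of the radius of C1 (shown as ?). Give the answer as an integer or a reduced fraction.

8

1. [C1‖L1]  r_C1² − 64 = 0  ⇒  r_C1 = 8 (r>0 drops 1)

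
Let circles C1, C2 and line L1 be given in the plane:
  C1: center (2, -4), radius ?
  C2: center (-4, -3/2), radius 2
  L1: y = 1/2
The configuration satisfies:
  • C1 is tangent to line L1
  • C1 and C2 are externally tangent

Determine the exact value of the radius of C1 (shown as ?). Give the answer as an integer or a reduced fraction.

1. [C1‖L1]  r_C1² − 81/4 = 0  ⇒  r_C1 = 9/2 (r>0 drops 1)
2. [ext C1·C2]  r_C1² + 4r_C1 − 153/4 = 0  ⇒  r_C1 = 9/2 (r>0 drops 1)

9/2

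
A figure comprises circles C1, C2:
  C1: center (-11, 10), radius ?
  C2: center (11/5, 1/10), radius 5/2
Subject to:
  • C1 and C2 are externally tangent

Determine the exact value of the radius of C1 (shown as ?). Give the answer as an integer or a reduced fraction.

14

1. [ext C1·C2]  r_C1² + 5r_C1 − 266 = 0  ⇒  r_C1 = 14 (r>0 drops 1)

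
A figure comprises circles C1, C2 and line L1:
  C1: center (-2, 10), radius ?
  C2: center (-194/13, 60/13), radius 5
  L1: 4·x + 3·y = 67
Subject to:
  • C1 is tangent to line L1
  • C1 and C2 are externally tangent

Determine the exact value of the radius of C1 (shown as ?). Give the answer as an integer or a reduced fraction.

9

1. [C1‖L1]  r_C1² − 81 = 0  ⇒  r_C1 = 9 (r>0 drops 1)
2. [ext C1·C2]  r_C1² + 10r_C1 − 171 = 0  ⇒  r_C1 = 9 (r>0 drops 1)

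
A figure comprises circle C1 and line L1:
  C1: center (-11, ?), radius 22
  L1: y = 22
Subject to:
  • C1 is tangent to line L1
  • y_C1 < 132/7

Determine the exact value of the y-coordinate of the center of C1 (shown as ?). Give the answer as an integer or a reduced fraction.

1. [C1‖L1]  y_C1² − 44y_C1 = 0  ⇒  y_C1 = 0 or 44
2. given y_C1 < 132/7: keep 0

0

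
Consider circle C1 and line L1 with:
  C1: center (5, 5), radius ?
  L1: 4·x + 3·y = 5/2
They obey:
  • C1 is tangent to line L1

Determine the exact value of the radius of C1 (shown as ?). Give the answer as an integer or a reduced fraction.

13/2

1. [C1‖L1]  r_C1² − 169/4 = 0  ⇒  r_C1 = 13/2 (r>0 drops 1)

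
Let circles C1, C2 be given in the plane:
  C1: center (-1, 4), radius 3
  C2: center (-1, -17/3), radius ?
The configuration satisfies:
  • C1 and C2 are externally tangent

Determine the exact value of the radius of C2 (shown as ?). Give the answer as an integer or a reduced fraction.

1. [ext C1·C2]  r_C2² + 6r_C2 − 760/9 = 0  ⇒  r_C2 = 20/3 (r>0 drops 1)

20/3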